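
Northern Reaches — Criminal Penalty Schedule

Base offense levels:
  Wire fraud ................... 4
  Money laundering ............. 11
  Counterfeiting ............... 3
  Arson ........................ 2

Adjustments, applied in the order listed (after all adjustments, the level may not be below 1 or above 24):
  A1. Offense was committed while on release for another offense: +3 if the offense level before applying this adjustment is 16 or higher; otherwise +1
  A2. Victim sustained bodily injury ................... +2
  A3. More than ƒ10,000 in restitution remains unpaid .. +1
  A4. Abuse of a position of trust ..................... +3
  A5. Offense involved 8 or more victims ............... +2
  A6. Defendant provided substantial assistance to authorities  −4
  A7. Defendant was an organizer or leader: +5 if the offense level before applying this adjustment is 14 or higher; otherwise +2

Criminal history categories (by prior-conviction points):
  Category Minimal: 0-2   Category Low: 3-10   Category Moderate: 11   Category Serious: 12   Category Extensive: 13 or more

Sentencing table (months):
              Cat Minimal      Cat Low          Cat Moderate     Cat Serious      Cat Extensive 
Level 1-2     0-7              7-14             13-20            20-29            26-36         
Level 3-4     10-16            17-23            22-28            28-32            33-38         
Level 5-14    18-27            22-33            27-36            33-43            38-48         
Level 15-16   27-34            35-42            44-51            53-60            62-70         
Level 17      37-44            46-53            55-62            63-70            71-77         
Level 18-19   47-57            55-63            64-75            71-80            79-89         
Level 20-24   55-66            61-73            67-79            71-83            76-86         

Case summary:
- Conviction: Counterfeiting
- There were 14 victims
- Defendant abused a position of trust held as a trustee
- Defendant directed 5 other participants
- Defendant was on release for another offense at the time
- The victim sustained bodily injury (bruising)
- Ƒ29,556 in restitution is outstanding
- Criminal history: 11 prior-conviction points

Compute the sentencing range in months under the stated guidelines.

27-36 months

Base offense level for counterfeiting: 3.
A1 applies (level before this adjustment is 3 < 16, so +1): 3 + 1 = 4.
A2 applies: 4 + 2 = 6.
A3 applies: 6 + 1 = 7.
A4 applies: 7 + 3 = 10.
A5 applies: 10 + 2 = 12.
A7 applies (level before this adjustment is 12 < 14, so +2): 12 + 2 = 14.
Final offense level: 14.
Criminal history: 11 prior points → Category Moderate (11).
Level 14 falls in the 5-14 band.
Grid: Level 5-14 × Category Moderate = 27-36 months.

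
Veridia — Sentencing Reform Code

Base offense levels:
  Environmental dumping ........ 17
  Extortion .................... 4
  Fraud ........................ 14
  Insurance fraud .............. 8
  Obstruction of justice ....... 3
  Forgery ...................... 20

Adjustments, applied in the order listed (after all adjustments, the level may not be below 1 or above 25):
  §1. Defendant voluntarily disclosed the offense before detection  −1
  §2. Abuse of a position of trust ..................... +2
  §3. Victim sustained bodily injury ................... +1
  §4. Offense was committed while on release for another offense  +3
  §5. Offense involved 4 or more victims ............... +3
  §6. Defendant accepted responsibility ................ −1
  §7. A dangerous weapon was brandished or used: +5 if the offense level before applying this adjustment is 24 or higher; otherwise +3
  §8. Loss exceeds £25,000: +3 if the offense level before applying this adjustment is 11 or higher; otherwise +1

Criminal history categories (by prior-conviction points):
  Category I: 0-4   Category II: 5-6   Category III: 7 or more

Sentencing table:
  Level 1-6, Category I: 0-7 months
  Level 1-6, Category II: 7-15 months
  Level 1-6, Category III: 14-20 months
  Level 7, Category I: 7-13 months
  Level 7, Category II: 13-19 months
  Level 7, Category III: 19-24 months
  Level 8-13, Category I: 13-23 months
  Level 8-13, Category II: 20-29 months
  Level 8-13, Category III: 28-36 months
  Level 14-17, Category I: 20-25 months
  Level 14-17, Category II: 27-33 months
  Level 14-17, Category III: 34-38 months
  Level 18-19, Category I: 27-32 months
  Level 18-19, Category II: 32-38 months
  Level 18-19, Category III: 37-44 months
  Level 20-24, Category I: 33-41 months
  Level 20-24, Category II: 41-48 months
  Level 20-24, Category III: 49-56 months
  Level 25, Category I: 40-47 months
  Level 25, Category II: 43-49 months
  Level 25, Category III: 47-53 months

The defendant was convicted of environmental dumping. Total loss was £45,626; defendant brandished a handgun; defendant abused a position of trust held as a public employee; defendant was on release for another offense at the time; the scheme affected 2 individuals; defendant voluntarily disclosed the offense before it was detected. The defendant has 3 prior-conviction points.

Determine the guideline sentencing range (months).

Base offense level for environmental dumping: 17.
§1 applies: 17 − 1 = 16.
§2 applies: 16 + 2 = 18.
§3 does not apply.
§4 applies: 18 + 3 = 21.
§7 applies (level before this adjustment is 21 < 24, so +3): 21 + 3 = 24.
§8 applies (level before this adjustment is 24 ≥ 11, so +3): 24 + 3 = 27.
Level 27 exceeds the maximum of 25; capped at 25.
Final offense level: 25.
Criminal history: 3 prior points → Category I (0-4).
Level 25 falls in the 25 band.
Grid: Level 25 × Category I = 40-47 months.

40-47 months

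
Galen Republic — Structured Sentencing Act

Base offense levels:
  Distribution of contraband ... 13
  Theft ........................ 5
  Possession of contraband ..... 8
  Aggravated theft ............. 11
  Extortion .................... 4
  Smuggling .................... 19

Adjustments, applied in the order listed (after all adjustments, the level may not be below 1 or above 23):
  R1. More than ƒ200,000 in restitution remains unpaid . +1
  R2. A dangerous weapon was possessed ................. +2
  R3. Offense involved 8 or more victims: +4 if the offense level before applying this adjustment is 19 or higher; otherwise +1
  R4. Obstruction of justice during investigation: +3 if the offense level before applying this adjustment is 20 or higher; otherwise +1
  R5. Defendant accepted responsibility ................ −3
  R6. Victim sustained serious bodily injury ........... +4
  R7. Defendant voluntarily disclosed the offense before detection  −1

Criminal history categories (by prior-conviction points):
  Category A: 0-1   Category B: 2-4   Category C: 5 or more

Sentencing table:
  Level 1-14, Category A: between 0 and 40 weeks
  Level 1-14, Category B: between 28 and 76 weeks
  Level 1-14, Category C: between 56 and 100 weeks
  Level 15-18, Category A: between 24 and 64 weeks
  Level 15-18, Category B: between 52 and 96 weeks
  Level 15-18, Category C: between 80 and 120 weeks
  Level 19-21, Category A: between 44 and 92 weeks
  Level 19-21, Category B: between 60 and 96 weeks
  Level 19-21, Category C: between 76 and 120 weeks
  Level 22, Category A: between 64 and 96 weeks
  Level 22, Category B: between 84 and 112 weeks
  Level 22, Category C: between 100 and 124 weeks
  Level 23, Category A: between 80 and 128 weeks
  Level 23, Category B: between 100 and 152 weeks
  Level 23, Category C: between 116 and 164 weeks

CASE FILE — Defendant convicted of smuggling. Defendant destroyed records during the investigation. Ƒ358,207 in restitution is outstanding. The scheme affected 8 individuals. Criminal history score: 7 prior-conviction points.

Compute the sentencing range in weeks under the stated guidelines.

Base offense level for smuggling: 19.
R1 applies: 19 + 1 = 20.
R2 does not apply.
R3 applies (level before this adjustment is 20 ≥ 19, so +4): 20 + 4 = 24.
R4 applies (level before this adjustment is 24 ≥ 20, so +3): 24 + 3 = 27.
Level 27 exceeds the maximum of 23; capped at 23.
Final offense level: 23.
Criminal history: 7 prior points → Category C (5+).
Level 23 falls in the 23 band.
Grid: Level 23 × Category C = 116-164 weeks.

116-164 weeks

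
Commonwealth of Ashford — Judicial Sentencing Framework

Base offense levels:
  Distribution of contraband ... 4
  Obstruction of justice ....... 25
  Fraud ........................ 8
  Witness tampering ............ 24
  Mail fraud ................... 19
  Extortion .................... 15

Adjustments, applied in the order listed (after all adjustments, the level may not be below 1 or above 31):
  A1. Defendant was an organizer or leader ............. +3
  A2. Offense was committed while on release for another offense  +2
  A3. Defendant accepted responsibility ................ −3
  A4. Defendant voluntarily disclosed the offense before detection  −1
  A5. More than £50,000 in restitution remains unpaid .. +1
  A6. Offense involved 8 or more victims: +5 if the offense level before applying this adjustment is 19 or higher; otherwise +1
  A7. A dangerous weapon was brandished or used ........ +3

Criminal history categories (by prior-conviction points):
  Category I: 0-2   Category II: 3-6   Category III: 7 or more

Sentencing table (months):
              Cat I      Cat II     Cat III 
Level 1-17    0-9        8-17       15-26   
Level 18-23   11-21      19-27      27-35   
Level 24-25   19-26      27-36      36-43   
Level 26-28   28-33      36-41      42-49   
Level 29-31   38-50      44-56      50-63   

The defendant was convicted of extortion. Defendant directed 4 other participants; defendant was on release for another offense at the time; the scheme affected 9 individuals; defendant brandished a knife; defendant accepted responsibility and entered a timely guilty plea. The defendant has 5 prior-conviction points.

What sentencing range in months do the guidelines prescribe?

19-27 months

Base offense level for extortion: 15.
A1 applies: 15 + 3 = 18.
A2 applies: 18 + 2 = 20.
A3 applies: 20 − 3 = 17.
A4 does not apply.
A5 does not apply.
A6 applies (level before this adjustment is 17 < 19, so +1): 17 + 1 = 18.
A7 applies: 18 + 3 = 21.
Final offense level: 21.
Criminal history: 5 prior points → Category II (3-6).
Level 21 falls in the 18-23 band.
Grid: Level 18-23 × Category II = 19-27 months.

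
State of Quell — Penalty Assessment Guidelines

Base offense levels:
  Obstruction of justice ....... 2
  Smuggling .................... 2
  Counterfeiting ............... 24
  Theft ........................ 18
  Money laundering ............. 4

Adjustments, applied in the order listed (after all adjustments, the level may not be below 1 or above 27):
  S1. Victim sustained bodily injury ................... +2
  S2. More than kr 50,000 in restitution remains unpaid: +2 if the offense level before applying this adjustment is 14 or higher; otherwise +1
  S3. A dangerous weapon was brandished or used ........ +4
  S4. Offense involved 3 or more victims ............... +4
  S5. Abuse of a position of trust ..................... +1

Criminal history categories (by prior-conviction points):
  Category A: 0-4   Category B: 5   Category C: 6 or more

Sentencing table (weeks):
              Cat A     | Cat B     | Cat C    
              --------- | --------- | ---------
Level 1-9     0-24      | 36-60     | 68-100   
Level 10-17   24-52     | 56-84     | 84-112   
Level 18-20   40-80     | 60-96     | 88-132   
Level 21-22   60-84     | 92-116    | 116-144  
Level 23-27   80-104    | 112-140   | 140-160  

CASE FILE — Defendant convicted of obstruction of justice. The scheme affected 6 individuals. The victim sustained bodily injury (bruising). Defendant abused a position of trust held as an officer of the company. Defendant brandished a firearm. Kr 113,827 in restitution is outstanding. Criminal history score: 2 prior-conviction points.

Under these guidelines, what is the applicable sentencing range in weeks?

Base offense level for obstruction of justice: 2.
S1 applies: 2 + 2 = 4.
S2 applies (level before this adjustment is 4 < 14, so +1): 4 + 1 = 5.
S3 applies: 5 + 4 = 9.
S4 applies: 9 + 4 = 13.
S5 applies: 13 + 1 = 14.
Final offense level: 14.
Criminal history: 2 prior points → Category A (0-4).
Level 14 falls in the 10-17 band.
Grid: Level 10-17 × Category A = 24-52 weeks.

24-52 weeks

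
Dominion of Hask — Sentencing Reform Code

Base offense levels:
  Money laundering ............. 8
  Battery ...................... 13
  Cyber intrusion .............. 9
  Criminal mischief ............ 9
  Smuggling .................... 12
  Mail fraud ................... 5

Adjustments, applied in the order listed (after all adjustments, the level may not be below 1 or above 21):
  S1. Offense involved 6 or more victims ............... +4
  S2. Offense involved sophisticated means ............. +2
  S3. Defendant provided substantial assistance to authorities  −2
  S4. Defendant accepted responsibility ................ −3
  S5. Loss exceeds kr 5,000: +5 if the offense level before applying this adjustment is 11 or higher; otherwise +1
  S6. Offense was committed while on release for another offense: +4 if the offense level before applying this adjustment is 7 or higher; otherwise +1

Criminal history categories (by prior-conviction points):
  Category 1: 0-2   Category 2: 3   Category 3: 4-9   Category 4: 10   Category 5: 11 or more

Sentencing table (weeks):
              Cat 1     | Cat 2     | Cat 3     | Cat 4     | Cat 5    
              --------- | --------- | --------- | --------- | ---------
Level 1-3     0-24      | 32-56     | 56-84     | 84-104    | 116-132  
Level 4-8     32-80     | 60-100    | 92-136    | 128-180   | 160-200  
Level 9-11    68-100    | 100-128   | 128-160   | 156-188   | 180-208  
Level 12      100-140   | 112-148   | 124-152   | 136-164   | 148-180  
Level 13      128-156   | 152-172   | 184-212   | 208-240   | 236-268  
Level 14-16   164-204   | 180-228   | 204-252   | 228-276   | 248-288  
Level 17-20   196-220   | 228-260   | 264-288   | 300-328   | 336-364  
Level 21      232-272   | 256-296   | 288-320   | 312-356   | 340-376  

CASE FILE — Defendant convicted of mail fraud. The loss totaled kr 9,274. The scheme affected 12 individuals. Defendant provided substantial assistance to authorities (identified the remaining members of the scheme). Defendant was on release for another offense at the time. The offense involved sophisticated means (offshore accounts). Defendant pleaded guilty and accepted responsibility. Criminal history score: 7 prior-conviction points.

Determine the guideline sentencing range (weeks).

Base offense level for mail fraud: 5.
S1 applies: 5 + 4 = 9.
S2 applies: 9 + 2 = 11.
S3 applies: 11 − 2 = 9.
S4 applies: 9 − 3 = 6.
S5 applies (level before this adjustment is 6 < 11, so +1): 6 + 1 = 7.
S6 applies (level before this adjustment is 7 ≥ 7, so +4): 7 + 4 = 11.
Final offense level: 11.
Criminal history: 7 prior points → Category 3 (4-9).
Level 11 falls in the 9-11 band.
Grid: Level 9-11 × Category 3 = 128-160 weeks.

128-160 weeks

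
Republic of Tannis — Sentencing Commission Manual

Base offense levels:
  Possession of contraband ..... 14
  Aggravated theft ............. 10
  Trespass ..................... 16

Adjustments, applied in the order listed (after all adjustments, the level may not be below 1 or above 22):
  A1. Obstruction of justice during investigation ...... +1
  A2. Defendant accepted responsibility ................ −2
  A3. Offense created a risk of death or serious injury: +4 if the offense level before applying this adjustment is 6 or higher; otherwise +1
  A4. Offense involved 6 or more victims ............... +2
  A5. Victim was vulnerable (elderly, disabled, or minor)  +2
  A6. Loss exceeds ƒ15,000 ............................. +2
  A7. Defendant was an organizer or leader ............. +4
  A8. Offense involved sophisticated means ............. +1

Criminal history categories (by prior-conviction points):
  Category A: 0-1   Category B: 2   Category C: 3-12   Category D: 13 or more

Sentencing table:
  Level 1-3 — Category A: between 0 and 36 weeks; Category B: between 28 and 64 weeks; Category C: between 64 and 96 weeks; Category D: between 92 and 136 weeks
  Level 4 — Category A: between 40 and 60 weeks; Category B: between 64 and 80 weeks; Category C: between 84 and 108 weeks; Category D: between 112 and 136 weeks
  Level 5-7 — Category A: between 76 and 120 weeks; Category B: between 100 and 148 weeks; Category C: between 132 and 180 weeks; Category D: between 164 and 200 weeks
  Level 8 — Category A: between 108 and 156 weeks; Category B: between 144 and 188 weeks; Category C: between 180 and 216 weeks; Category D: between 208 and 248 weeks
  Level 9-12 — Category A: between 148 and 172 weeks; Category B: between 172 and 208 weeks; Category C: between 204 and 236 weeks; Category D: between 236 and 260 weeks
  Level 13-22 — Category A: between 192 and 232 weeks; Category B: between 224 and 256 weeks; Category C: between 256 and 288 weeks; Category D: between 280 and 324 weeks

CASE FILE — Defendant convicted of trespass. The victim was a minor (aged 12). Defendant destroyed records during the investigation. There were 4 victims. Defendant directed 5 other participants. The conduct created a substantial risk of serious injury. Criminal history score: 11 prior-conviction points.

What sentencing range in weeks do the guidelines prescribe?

Base offense level for trespass: 16.
A1 applies: 16 + 1 = 17.
A2 does not apply.
A3 applies (level before this adjustment is 17 ≥ 6, so +4): 17 + 4 = 21.
A5 applies: 21 + 2 = 23.
A7 applies: 23 + 4 = 27.
A8 does not apply.
Level 27 exceeds the maximum of 22; capped at 22.
Final offense level: 22.
Criminal history: 11 prior points → Category C (3-12).
Level 22 falls in the 13-22 band.
Grid: Level 13-22 × Category C = 256-288 weeks.

256-288 weeks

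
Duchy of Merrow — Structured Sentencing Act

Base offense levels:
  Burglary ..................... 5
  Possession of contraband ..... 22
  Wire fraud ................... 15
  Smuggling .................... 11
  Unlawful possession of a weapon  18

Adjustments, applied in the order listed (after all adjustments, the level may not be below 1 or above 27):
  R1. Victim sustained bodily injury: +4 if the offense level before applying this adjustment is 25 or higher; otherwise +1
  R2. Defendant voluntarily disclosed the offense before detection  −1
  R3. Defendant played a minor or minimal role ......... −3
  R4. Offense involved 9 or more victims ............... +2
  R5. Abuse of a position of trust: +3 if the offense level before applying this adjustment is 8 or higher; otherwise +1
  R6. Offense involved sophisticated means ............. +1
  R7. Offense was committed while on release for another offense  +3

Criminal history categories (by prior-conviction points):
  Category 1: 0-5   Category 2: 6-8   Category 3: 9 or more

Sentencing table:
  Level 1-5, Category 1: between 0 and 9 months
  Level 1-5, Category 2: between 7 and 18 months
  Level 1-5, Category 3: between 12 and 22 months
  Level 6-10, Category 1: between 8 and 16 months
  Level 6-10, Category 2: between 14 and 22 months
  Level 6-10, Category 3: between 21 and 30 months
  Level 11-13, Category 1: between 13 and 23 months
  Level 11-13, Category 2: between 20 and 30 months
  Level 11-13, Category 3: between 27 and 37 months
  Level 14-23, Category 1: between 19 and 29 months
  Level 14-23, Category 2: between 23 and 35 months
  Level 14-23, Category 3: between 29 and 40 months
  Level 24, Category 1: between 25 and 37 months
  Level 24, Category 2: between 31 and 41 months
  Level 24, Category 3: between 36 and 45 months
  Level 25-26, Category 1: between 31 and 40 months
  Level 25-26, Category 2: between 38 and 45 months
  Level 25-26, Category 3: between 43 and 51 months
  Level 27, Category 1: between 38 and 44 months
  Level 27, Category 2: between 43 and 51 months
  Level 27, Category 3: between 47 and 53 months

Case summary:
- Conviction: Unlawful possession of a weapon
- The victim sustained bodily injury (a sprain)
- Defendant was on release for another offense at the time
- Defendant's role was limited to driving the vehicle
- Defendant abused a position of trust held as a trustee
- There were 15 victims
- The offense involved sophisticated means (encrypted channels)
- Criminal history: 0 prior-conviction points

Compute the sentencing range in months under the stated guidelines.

31-40 months

Base offense level for unlawful possession of a weapon: 18.
R1 applies (level before this adjustment is 18 < 25, so +1): 18 + 1 = 19.
R3 applies: 19 − 3 = 16.
R4 applies: 16 + 2 = 18.
R5 applies (level before this adjustment is 18 ≥ 8, so +3): 18 + 3 = 21.
R6 applies: 21 + 1 = 22.
R7 applies: 22 + 3 = 25.
Final offense level: 25.
Criminal history: 0 prior points → Category 1 (0-5).
Level 25 falls in the 25-26 band.
Grid: Level 25-26 × Category 1 = 31-40 months.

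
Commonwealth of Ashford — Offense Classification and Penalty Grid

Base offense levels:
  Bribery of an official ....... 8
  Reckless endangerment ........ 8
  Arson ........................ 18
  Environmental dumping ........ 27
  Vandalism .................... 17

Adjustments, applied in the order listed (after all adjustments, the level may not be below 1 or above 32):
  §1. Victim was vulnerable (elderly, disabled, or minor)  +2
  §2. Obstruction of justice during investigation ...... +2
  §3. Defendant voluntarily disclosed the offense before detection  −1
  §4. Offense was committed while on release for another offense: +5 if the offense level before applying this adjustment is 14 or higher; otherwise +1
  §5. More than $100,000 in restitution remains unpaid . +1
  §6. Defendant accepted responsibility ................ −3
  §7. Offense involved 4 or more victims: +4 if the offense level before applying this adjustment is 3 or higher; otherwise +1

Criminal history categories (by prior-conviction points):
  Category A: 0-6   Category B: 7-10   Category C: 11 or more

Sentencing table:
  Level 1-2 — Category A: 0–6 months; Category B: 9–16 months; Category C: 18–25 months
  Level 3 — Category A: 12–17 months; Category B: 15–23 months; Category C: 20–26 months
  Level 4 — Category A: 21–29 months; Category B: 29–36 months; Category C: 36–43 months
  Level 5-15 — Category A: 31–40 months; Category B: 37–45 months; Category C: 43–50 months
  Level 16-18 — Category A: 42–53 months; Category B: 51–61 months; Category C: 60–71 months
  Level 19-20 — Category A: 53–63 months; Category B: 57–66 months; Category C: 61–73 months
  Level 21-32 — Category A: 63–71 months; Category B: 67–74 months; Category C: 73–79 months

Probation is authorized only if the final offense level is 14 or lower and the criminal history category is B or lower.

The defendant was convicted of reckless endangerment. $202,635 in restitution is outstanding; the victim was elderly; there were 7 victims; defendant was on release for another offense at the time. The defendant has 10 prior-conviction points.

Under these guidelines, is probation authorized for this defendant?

No

Base offense level for reckless endangerment: 8.
§1 applies: 8 + 2 = 10.
§2 does not apply.
§3 does not apply.
§4 applies (level before this adjustment is 10 < 14, so +1): 10 + 1 = 11.
§5 applies: 11 + 1 = 12.
§7 applies (level before this adjustment is 12 ≥ 3, so +4): 12 + 4 = 16.
Final offense level: 16.
Criminal history: 10 prior points → Category B (7-10).
Level 16 falls in the 16-18 band.
Grid: Level 16-18 × Category B = 51-61 months.
Probation check: level 16 > 14 and category B ≤ B → not eligible.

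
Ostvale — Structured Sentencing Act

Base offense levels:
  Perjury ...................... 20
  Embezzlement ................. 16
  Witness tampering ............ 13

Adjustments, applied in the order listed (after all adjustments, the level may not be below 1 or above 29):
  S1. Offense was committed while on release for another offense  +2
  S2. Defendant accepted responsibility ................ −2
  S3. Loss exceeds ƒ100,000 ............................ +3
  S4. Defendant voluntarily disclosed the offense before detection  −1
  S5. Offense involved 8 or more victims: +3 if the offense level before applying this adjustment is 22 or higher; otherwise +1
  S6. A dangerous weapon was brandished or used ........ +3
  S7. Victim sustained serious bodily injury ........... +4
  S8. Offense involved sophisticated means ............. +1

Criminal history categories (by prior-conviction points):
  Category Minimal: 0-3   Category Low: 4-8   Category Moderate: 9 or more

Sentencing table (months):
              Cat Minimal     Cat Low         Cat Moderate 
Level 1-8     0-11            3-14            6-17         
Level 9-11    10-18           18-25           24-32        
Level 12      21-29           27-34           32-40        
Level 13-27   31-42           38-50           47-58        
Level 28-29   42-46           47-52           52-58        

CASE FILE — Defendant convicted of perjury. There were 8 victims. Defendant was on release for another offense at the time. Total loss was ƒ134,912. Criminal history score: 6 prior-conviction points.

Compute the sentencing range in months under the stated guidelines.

Base offense level for perjury: 20.
S1 applies: 20 + 2 = 22.
S3 applies: 22 + 3 = 25.
S4 does not apply.
S5 applies (level before this adjustment is 25 ≥ 22, so +3): 25 + 3 = 28.
S6 does not apply.
S7 does not apply.
Final offense level: 28.
Criminal history: 6 prior points → Category Low (4-8).
Level 28 falls in the 28-29 band.
Grid: Level 28-29 × Category Low = 47-52 months.

47-52 months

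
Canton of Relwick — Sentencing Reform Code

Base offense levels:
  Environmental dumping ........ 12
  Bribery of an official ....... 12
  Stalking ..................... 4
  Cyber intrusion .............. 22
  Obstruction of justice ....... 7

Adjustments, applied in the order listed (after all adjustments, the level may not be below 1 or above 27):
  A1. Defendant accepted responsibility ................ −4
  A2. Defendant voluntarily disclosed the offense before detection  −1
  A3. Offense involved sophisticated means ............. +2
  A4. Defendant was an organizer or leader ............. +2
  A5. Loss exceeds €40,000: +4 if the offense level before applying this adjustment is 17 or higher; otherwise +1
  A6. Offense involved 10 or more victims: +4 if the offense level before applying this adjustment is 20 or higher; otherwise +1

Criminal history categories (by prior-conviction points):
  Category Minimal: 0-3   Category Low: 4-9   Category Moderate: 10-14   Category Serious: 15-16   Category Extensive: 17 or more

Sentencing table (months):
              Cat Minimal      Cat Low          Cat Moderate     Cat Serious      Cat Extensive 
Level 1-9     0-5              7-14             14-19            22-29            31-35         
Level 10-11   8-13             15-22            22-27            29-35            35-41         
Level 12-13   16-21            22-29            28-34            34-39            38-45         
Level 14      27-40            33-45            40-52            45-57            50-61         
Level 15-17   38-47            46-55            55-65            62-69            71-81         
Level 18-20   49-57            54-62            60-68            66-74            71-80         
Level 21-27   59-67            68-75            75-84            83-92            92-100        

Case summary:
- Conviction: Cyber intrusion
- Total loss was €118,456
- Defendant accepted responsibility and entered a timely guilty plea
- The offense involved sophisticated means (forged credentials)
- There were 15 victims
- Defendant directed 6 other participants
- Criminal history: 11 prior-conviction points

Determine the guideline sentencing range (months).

75-84 months

Base offense level for cyber intrusion: 22.
A1 applies: 22 − 4 = 18.
A2 does not apply.
A3 applies: 18 + 2 = 20.
A4 applies: 20 + 2 = 22.
A5 applies (level before this adjustment is 22 ≥ 17, so +4): 22 + 4 = 26.
A6 applies (level before this adjustment is 26 ≥ 20, so +4): 26 + 4 = 30.
Level 30 exceeds the maximum of 27; capped at 27.
Final offense level: 27.
Criminal history: 11 prior points → Category Moderate (10-14).
Level 27 falls in the 21-27 band.
Grid: Level 21-27 × Category Moderate = 75-84 months.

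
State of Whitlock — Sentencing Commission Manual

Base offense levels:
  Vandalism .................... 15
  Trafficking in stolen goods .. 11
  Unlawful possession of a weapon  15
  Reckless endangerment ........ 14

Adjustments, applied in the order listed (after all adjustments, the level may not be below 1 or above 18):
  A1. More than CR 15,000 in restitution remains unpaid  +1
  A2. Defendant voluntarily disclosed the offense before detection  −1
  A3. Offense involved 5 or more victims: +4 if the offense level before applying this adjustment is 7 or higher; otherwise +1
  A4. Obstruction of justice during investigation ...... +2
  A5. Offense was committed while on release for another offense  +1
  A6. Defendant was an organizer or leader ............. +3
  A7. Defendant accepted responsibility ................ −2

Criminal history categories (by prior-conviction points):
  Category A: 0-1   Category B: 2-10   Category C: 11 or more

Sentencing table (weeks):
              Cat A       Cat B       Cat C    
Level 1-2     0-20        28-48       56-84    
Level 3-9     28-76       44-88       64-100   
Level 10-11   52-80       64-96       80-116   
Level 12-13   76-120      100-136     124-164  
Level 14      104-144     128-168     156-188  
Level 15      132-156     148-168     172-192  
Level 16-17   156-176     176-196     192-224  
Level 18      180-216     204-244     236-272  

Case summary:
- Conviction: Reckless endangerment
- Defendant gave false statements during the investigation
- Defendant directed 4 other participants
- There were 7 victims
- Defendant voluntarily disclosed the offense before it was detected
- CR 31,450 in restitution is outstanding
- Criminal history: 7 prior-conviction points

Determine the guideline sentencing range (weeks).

Base offense level for reckless endangerment: 14.
A1 applies: 14 + 1 = 15.
A2 applies: 15 − 1 = 14.
A3 applies (level before this adjustment is 14 ≥ 7, so +4): 14 + 4 = 18.
A4 applies: 18 + 2 = 20.
A5 does not apply.
A6 applies: 20 + 3 = 23.
A7 does not apply.
Level 23 exceeds the maximum of 18; capped at 18.
Final offense level: 18.
Criminal history: 7 prior points → Category B (2-10).
Level 18 falls in the 18 band.
Grid: Level 18 × Category B = 204-244 weeks.

204-244 weeks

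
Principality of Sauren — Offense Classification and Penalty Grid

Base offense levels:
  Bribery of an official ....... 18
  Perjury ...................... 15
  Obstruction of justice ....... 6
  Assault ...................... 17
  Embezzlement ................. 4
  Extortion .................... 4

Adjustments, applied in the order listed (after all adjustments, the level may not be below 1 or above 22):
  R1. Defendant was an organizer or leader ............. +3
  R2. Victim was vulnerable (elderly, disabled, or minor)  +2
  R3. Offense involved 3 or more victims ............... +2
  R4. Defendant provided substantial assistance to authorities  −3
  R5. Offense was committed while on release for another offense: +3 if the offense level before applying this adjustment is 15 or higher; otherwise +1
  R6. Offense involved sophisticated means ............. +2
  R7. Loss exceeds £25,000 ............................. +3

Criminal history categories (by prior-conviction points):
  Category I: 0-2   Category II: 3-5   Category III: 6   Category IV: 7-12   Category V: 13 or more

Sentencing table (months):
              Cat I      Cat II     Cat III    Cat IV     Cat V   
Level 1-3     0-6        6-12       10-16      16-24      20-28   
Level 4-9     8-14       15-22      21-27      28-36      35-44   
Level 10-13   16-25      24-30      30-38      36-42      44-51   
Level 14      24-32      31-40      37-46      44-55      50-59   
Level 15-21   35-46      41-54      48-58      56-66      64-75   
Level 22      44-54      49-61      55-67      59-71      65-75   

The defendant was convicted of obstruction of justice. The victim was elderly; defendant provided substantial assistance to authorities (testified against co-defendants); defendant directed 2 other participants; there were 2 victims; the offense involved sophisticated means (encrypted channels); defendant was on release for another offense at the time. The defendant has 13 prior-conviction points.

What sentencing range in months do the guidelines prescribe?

44-51 months

Base offense level for obstruction of justice: 6.
R1 applies: 6 + 3 = 9.
R2 applies: 9 + 2 = 11.
R3 does not apply.
R4 applies: 11 − 3 = 8.
R5 applies (level before this adjustment is 8 < 15, so +1): 8 + 1 = 9.
R6 applies: 9 + 2 = 11.
Final offense level: 11.
Criminal history: 13 prior points → Category V (13+).
Level 11 falls in the 10-13 band.
Grid: Level 10-13 × Category V = 44-51 months.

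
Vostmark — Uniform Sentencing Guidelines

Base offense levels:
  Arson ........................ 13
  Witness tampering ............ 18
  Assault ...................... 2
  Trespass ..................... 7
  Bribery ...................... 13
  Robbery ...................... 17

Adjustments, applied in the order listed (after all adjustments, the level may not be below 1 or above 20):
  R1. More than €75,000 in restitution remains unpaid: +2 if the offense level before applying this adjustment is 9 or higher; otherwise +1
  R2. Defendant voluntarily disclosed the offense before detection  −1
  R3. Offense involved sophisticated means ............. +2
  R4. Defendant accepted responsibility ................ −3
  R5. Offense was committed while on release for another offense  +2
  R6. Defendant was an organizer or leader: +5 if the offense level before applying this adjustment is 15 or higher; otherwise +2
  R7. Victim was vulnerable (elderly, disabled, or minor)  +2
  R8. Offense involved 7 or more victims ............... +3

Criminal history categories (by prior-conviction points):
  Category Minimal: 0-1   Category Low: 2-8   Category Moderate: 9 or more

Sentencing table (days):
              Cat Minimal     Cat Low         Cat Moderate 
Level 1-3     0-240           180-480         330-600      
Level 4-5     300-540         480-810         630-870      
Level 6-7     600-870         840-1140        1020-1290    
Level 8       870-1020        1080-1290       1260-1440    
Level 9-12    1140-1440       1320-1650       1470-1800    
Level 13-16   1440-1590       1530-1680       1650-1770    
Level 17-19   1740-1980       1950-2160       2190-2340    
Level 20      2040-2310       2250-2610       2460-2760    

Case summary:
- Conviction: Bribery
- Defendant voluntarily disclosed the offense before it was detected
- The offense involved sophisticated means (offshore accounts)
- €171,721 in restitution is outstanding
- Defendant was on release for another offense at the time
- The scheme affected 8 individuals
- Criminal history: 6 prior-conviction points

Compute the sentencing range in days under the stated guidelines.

2250-2610 days

Base offense level for bribery: 13.
R1 applies (level before this adjustment is 13 ≥ 9, so +2): 13 + 2 = 15.
R2 applies: 15 − 1 = 14.
R3 applies: 14 + 2 = 16.
R5 applies: 16 + 2 = 18.
R7 does not apply.
R8 applies: 18 + 3 = 21.
Level 21 exceeds the maximum of 20; capped at 20.
Final offense level: 20.
Criminal history: 6 prior points → Category Low (2-8).
Level 20 falls in the 20 band.
Grid: Level 20 × Category Low = 2250-2610 days.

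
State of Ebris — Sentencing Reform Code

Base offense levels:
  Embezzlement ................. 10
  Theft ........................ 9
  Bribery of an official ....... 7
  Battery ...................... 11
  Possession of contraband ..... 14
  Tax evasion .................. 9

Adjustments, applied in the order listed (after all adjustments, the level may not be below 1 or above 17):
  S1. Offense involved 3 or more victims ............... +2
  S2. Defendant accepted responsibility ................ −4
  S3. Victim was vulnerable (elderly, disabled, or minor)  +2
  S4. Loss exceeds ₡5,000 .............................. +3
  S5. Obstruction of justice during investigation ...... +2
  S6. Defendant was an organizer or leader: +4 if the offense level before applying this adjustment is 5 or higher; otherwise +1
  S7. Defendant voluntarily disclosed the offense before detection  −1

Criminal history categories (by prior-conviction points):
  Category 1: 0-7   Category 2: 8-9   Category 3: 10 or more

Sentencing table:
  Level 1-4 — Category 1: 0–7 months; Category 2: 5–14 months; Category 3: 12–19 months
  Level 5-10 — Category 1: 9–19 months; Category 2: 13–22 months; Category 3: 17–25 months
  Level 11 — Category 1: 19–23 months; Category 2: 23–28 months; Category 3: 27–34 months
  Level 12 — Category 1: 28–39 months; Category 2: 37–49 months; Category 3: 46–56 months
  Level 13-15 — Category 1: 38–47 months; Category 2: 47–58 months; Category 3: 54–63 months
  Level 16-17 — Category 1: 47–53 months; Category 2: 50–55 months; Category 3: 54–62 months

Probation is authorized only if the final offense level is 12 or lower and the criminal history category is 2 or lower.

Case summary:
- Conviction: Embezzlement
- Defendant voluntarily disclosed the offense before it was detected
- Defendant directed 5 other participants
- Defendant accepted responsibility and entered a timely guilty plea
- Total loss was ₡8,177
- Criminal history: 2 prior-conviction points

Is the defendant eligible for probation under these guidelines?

Yes

Base offense level for embezzlement: 10.
S1 does not apply.
S2 applies: 10 − 4 = 6.
S3 does not apply.
S4 applies: 6 + 3 = 9.
S5 does not apply.
S6 applies (level before this adjustment is 9 ≥ 5, so +4): 9 + 4 = 13.
S7 applies: 13 − 1 = 12.
Final offense level: 12.
Criminal history: 2 prior points → Category 1 (0-7).
Level 12 falls in the 12 band.
Grid: Level 12 × Category 1 = 28-39 months.
Probation check: level 12 ≤ 12 and category 1 ≤ 2 → eligible.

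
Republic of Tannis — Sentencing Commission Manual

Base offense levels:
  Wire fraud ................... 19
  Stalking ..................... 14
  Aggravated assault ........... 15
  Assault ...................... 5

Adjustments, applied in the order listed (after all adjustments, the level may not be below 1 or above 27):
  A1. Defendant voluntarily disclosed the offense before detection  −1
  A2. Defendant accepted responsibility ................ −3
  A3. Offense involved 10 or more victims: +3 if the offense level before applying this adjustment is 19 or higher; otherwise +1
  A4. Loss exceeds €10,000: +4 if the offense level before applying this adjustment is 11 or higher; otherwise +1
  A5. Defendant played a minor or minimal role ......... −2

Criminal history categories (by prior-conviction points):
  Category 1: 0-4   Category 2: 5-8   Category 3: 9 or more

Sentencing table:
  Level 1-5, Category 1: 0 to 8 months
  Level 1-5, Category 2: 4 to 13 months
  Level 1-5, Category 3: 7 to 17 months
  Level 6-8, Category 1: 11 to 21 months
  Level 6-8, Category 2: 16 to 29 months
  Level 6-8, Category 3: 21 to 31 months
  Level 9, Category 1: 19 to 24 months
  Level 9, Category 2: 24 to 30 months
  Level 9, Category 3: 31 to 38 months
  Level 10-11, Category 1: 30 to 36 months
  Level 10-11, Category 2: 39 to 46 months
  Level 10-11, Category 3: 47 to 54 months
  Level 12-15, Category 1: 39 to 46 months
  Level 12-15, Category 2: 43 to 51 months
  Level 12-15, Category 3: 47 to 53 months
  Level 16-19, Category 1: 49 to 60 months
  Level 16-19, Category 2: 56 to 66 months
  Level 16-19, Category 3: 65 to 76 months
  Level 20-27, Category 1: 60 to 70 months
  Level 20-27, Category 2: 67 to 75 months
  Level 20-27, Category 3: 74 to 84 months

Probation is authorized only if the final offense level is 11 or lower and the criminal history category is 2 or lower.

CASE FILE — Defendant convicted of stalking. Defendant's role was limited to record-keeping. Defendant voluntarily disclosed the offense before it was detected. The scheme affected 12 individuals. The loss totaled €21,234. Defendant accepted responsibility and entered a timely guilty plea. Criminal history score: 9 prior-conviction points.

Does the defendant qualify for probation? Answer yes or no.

No

Base offense level for stalking: 14.
A1 applies: 14 − 1 = 13.
A2 applies: 13 − 3 = 10.
A3 applies (level before this adjustment is 10 < 19, so +1): 10 + 1 = 11.
A4 applies (level before this adjustment is 11 ≥ 11, so +4): 11 + 4 = 15.
A5 applies: 15 − 2 = 13.
Final offense level: 13.
Criminal history: 9 prior points → Category 3 (9+).
Level 13 falls in the 12-15 band.
Grid: Level 12-15 × Category 3 = 47-53 months.
Probation check: level 13 > 11 and category 3 > 2 → not eligible.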